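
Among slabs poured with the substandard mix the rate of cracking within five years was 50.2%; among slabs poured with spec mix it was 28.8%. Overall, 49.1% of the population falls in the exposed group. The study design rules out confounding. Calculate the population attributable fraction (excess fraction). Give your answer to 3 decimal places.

p₁ = 0.502, p₀ = 0.288.
Overall risk P(Y=1) = π·p₁ + (1−π)·p₀ = 0.491×0.502 + 0.509×0.288 = 0.39307.
Under exogeneity, PAF = [P(Y=1) − p₀] / P(Y=1).
PAF = (0.39307 − 0.288) / 0.39307 ≈ 0.2673

PAF ≈ 0.267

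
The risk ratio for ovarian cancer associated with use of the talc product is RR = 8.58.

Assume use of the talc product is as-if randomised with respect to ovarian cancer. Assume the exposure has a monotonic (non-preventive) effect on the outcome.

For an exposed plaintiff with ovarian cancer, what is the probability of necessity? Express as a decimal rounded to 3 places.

Under exogeneity and monotonicity, PN = (RR − 1) / RR = 1 − 1/RR.
PN = (8.58 − 1) / 8.58 = 7.58 / 8.58 ≈ 0.8834

PN ≈ 0.883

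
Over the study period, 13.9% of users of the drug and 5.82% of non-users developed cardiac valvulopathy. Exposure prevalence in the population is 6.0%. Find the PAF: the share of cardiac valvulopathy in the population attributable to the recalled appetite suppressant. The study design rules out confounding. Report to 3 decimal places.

PAF ≈ 0.077

p₁ = 0.139, p₀ = 0.0582.
Overall risk P(Y=1) = π·p₁ + (1−π)·p₀ = 0.06×0.139 + 0.94×0.0582 = 0.063048.
Under exogeneity, PAF = [P(Y=1) − p₀] / P(Y=1).
PAF = (0.063048 − 0.0582) / 0.063048 ≈ 0.0769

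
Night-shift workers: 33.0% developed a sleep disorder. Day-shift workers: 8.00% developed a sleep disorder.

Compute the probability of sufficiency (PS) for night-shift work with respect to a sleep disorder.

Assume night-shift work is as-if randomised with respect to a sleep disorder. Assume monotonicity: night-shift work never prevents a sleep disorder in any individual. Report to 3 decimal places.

p₁ = 0.33, p₀ = 0.08.
Under exogeneity and monotonicity, PS = (p₁ − p₀) / (1 − p₀).
PS = (0.33 − 0.08) / (1 − 0.08) = 0.25 / 0.92 ≈ 0.2717

PS ≈ 0.272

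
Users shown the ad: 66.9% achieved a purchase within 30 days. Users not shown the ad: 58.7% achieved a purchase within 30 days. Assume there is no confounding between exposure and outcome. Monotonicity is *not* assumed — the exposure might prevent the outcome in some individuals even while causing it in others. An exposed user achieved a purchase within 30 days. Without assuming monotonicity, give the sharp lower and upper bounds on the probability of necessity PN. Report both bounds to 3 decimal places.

p₁ = 0.669, p₀ = 0.587.
Under exogeneity alone the bounds on PN are max{0,(p₁−p₀)/p₁} ≤ PN ≤ min{1,(1−p₀)/p₁}.
  lower = (p₁ − p₀)/p₁ = 0.082 / 0.669 ≈ 0.1226
  upper = min{1, (1 − p₀)/p₁} = 0.413 / 0.669 ≈ 0.6173

0.123 ≤ PN ≤ 0.617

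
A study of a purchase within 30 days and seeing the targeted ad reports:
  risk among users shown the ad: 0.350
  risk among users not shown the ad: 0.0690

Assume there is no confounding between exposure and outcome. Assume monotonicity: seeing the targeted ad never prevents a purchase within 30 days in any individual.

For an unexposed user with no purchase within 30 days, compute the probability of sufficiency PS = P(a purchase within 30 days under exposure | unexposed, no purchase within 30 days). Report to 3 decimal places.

PS ≈ 0.302

Let p₁ = 0.35, p₀ = 0.069.
Under exogeneity and monotonicity, PS = (p₁ − p₀) / (1 − p₀).
PS = (0.35 − 0.069) / (1 − 0.069) = 0.281 / 0.931 ≈ 0.3018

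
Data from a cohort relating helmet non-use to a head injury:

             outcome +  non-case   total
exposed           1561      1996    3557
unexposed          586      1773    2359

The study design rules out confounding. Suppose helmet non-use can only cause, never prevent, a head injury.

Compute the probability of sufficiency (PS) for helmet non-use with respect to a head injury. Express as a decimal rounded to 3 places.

p₁ = P(outcome | exposed) = 1561/3557 = 0.43885
p₀ = P(outcome | unexposed) = 586/2359 = 0.24841
Under exogeneity and monotonicity, PS = (p₁ − p₀)/(1 − p₀).
PS = (0.43885 − 0.24841) / 0.75159 ≈ 0.2534

PS ≈ 0.253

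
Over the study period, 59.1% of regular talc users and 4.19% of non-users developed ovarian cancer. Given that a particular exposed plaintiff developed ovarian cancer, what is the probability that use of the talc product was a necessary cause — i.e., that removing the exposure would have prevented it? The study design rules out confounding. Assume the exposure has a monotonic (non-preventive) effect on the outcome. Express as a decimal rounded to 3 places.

p₁ = 0.591, p₀ = 0.0419.
Under exogeneity and monotonicity, PN = (p₁ − p₀) / p₁.
PN = (0.591 − 0.0419) / 0.591 = 0.5491 / 0.591 ≈ 0.9291

PN ≈ 0.929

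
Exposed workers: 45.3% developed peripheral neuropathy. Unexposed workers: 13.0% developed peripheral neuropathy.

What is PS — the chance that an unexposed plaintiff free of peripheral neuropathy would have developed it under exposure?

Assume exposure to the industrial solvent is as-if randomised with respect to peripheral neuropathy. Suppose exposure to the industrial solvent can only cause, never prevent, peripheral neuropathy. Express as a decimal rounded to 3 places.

PS ≈ 0.371

p₁ = 0.453, p₀ = 0.13.
Under exogeneity and monotonicity, PS = (p₁ − p₀) / (1 − p₀).
PS = (0.453 − 0.13) / (1 − 0.13) = 0.323 / 0.87 ≈ 0.3713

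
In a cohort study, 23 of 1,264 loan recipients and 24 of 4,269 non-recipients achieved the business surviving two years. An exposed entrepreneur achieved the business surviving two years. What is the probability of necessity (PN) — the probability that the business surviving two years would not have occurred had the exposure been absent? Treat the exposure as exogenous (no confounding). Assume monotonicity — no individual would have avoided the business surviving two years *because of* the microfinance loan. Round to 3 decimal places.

p₁ = P(outcome | exposed) = 23/1264 = 0.018196
p₀ = P(outcome | unexposed) = 24/4269 = 0.0056219
Under exogeneity and monotonicity, PN = (p₁ − p₀) / p₁.
PN = (0.018196 − 0.0056219) / 0.018196 = 0.012574 / 0.018196 ≈ 0.6910

PN ≈ 0.691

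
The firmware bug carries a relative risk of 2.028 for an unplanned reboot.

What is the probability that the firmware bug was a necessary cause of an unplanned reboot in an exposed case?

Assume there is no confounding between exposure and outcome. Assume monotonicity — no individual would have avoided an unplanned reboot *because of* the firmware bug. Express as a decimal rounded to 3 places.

Under exogeneity and monotonicity, PN = (RR − 1) / RR = 1 − 1/RR.
PN = (2.028 − 1) / 2.028 = 1.028 / 2.028 ≈ 0.5069

PN ≈ 0.507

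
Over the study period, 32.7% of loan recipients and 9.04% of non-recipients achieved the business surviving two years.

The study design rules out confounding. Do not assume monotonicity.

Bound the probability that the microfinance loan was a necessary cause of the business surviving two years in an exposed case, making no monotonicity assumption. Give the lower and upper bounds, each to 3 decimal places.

0.724 ≤ PN ≤ 1.000

p₁ = 0.327, p₀ = 0.0904.
Under exogeneity alone the bounds on PN are max{0,(p₁−p₀)/p₁} ≤ PN ≤ min{1,(1−p₀)/p₁}.
  lower = (p₁ − p₀)/p₁ = 0.2366 / 0.327 ≈ 0.7235
  upper = min{1, (1 − p₀)/p₁} = 0.9096 / 0.327 ≈ 2.7817 → capped at 1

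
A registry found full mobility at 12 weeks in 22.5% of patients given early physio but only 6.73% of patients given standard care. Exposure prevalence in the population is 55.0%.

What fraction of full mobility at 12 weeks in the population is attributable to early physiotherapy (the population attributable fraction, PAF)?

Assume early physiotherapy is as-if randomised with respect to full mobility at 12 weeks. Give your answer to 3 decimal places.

p₁ = 0.225, p₀ = 0.0673.
Overall risk P(Y=1) = π·p₁ + (1−π)·p₀ = 0.55×0.225 + 0.45×0.0673 = 0.15404.
Under exogeneity, PAF = [P(Y=1) − p₀] / P(Y=1).
PAF = (0.15404 − 0.0673) / 0.15404 ≈ 0.5631

PAF ≈ 0.563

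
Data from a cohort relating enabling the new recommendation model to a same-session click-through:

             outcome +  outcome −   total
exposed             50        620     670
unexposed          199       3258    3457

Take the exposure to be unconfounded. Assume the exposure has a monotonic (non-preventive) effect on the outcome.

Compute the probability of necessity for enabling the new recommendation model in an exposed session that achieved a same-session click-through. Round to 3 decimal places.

PN ≈ 0.229

p₁ = P(outcome | exposed) = 50/670 = 0.074627
p₀ = P(outcome | unexposed) = 199/3457 = 0.057564
Under exogeneity and monotonicity, PN = (p₁ − p₀) / p₁.
PN = (0.074627 − 0.057564) / 0.074627 = 0.017063 / 0.074627 ≈ 0.2286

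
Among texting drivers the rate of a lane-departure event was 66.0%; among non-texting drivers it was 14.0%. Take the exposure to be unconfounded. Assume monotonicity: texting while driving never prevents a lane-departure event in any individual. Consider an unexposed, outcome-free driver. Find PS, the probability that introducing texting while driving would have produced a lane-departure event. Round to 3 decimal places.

PS ≈ 0.605

p₁ = 0.66, p₀ = 0.14.
Under exogeneity and monotonicity, PS = (p₁ − p₀) / (1 − p₀).
PS = (0.66 − 0.14) / (1 − 0.14) = 0.52 / 0.86 ≈ 0.6047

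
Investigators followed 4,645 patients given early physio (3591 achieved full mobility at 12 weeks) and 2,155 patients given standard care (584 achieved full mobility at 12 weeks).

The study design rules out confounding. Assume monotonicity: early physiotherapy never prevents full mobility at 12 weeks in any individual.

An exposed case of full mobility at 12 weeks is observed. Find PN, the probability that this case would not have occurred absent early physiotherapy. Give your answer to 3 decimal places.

PN ≈ 0.649

p₁ = P(outcome | exposed) = 3591/4645 = 0.77309
p₀ = P(outcome | unexposed) = 584/2155 = 0.271
Under exogeneity and monotonicity, PN = (p₁ − p₀) / p₁.
PN = (0.77309 − 0.271) / 0.77309 = 0.50209 / 0.77309 ≈ 0.6495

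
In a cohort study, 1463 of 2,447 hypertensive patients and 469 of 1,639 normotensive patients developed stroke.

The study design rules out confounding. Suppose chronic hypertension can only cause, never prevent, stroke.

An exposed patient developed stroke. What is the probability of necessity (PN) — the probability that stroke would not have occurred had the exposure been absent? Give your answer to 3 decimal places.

PN ≈ 0.521

p₁ = P(outcome | exposed) = 1463/2447 = 0.59787
p₀ = P(outcome | unexposed) = 469/1639 = 0.28615
Under exogeneity and monotonicity, PN = (p₁ − p₀) / p₁.
PN = (0.59787 − 0.28615) / 0.59787 = 0.31172 / 0.59787 ≈ 0.5214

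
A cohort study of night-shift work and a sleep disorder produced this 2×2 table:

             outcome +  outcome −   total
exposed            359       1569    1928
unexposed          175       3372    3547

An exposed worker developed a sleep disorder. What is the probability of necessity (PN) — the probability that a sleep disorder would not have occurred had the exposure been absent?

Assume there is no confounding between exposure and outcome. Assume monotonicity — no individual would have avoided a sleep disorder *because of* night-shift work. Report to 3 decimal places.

p₁ = P(outcome | exposed) = 359/1928 = 0.1862
p₀ = P(outcome | unexposed) = 175/3547 = 0.049337
Under exogeneity and monotonicity, PN = (p₁ − p₀) / p₁.
PN = (0.1862 − 0.049337) / 0.1862 = 0.13687 / 0.1862 ≈ 0.7350

PN ≈ 0.735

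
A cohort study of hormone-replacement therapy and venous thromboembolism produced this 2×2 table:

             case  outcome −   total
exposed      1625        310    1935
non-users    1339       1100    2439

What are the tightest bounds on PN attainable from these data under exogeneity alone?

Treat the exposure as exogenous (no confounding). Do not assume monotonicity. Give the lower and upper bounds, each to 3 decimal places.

p₁ = P(outcome | exposed) = 1625/1935 = 0.83979
p₀ = P(outcome | unexposed) = 1339/2439 = 0.549
Under exogeneity alone the bounds on PN are max{0,(p₁−p₀)/p₁} ≤ PN ≤ min{1,(1−p₀)/p₁}.
  lower = (p₁ − p₀)/p₁ = 0.2908 / 0.83979 ≈ 0.3463
  upper = min{1, (1 − p₀)/p₁} = 0.451 / 0.83979 ≈ 0.5370

0.346 ≤ PN ≤ 0.537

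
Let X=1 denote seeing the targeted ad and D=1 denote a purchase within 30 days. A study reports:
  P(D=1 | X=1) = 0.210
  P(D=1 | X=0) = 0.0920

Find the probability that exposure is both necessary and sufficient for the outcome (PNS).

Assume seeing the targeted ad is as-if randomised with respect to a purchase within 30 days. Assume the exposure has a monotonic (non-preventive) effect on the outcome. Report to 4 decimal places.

PNS ≈ 0.1180

Let p₁ = 0.21, p₀ = 0.092.
Under exogeneity and monotonicity, PNS = p₁ − p₀.
PNS = 0.21 − 0.092 = 0.118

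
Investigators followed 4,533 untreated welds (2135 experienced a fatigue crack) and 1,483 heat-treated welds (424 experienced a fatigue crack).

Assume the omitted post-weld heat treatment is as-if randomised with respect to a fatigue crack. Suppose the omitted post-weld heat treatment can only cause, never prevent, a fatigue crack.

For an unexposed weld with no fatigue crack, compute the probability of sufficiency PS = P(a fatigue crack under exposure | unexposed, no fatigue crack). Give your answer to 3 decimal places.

PS ≈ 0.259

p₁ = P(outcome | exposed) = 2135/4533 = 0.47099
p₀ = P(outcome | unexposed) = 424/1483 = 0.28591
Under exogeneity and monotonicity, PS = (p₁ − p₀) / (1 − p₀).
PS = (0.47099 − 0.28591) / (1 − 0.28591) = 0.18508 / 0.71409 ≈ 0.2592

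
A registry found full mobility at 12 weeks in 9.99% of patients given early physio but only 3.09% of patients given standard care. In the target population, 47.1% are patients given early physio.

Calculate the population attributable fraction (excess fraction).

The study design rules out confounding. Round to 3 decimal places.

PAF ≈ 0.513

p₁ = 0.0999, p₀ = 0.0309.
Overall risk P(Y=1) = π·p₁ + (1−π)·p₀ = 0.471×0.0999 + 0.529×0.0309 = 0.063399.
Under exogeneity, PAF = [P(Y=1) − p₀] / P(Y=1).
PAF = (0.063399 − 0.0309) / 0.063399 ≈ 0.5126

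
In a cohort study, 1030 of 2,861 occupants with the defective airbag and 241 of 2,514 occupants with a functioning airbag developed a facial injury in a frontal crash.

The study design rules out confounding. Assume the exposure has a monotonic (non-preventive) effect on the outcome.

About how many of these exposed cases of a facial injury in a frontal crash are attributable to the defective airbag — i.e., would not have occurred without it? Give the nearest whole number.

p₁ = P(outcome | exposed) = 1030/2861 = 0.36001
p₀ = P(outcome | unexposed) = 241/2514 = 0.095863
PN = (p₁ − p₀)/p₁ = (0.36001 − 0.095863) / 0.36001 ≈ 0.73372.
Attributable cases ≈ PN × (exposed cases) = 0.73372 × 1030 ≈ 755.74.

about 756 cases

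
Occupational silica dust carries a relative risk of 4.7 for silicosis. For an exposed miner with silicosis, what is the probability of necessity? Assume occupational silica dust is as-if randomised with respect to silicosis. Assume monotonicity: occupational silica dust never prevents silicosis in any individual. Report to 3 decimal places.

Under exogeneity and monotonicity, PN = (RR − 1) / RR = 1 − 1/RR.
PN = (4.7 − 1) / 4.7 = 3.7 / 4.7 ≈ 0.7872

PN ≈ 0.787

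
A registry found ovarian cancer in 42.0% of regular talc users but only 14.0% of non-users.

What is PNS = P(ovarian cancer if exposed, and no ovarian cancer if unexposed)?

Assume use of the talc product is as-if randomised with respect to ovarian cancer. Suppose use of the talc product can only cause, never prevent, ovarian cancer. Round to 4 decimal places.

p₁ = 0.42, p₀ = 0.14.
Under exogeneity and monotonicity, PNS = p₁ − p₀.
PNS = 0.42 − 0.14 = 0.28

PNS ≈ 0.2800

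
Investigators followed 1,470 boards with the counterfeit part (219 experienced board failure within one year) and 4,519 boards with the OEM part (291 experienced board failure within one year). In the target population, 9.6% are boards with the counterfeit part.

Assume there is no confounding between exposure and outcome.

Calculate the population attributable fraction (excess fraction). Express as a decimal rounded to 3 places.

p₁ = P(outcome | exposed) = 219/1470 = 0.14898
p₀ = P(outcome | unexposed) = 291/4519 = 0.064395
Overall risk P(Y=1) = π·p₁ + (1−π)·p₀ = 0.096×0.14898 + 0.904×0.064395 = 0.072515.
Under exogeneity, PAF = [P(Y=1) − p₀] / P(Y=1).
PAF = (0.072515 − 0.064395) / 0.072515 ≈ 0.1120

PAF ≈ 0.112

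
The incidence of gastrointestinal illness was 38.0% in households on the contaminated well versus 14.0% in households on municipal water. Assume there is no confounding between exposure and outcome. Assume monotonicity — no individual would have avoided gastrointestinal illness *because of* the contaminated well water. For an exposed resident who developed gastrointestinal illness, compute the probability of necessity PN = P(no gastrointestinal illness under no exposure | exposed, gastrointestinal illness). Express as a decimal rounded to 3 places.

PN ≈ 0.632

p₁ = 0.38, p₀ = 0.14.
Under exogeneity and monotonicity, PN = (p₁ − p₀) / p₁.
PN = (0.38 − 0.14) / 0.38 = 0.24 / 0.38 ≈ 0.6316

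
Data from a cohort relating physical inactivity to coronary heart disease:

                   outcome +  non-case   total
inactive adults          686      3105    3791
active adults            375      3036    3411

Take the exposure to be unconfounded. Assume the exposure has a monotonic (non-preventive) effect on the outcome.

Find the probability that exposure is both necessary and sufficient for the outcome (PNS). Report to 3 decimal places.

PNS ≈ 0.071

p₁ = P(outcome | exposed) = 686/3791 = 0.18095
p₀ = P(outcome | unexposed) = 375/3411 = 0.10994
Under exogeneity and monotonicity, PNS = p₁ − p₀.
PNS = 0.18095 − 0.10994 = 0.071016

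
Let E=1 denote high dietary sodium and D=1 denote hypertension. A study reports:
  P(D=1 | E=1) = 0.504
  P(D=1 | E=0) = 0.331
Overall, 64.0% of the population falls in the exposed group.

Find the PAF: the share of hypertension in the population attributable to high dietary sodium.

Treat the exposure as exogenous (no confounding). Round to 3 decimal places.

Let p₁ = 0.504, p₀ = 0.331.
Overall risk P(Y=1) = π·p₁ + (1−π)·p₀ = 0.64×0.504 + 0.36×0.331 = 0.44172.
Under exogeneity, PAF = [P(Y=1) − p₀] / P(Y=1).
PAF = (0.44172 − 0.331) / 0.44172 ≈ 0.2507

PAF ≈ 0.251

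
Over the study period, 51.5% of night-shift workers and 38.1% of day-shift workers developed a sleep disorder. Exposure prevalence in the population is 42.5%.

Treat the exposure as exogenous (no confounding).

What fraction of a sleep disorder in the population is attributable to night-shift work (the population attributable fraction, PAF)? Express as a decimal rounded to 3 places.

p₁ = 0.515, p₀ = 0.381.
Overall risk P(Y=1) = π·p₁ + (1−π)·p₀ = 0.425×0.515 + 0.575×0.381 = 0.43795.
Under exogeneity, PAF = [P(Y=1) − p₀] / P(Y=1).
PAF = (0.43795 − 0.381) / 0.43795 ≈ 0.1300

PAF ≈ 0.130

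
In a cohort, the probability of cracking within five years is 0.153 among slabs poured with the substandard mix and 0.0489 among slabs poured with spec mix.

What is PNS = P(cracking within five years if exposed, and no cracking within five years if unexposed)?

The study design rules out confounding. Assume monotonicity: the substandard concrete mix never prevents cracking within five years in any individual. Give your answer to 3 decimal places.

PNS ≈ 0.104

Let p₁ = 0.153, p₀ = 0.0489.
Under exogeneity and monotonicity, PNS = p₁ − p₀.
PNS = 0.153 − 0.0489 = 0.1041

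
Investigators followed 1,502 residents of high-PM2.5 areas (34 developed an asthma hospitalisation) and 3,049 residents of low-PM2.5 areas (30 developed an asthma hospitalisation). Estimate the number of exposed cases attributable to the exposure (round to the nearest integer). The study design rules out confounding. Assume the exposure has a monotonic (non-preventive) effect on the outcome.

p₁ = P(outcome | exposed) = 34/1502 = 0.022636
p₀ = P(outcome | unexposed) = 30/3049 = 0.0098393
PN = (p₁ − p₀)/p₁ = (0.022636 − 0.0098393) / 0.022636 ≈ 0.56533.
Attributable cases ≈ PN × (exposed cases) = 0.56533 × 34 ≈ 19.22.

about 19 cases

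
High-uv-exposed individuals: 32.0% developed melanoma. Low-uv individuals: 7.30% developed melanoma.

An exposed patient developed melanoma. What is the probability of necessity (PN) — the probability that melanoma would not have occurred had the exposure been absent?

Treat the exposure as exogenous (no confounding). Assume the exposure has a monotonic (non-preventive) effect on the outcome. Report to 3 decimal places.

PN ≈ 0.772

p₁ = 0.32, p₀ = 0.073.
Under exogeneity and monotonicity, PN = (p₁ − p₀) / p₁.
PN = (0.32 − 0.073) / 0.32 = 0.247 / 0.32 ≈ 0.7719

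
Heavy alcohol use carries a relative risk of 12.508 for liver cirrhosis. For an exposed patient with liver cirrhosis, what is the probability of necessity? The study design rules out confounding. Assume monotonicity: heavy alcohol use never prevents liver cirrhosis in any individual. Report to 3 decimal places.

PN ≈ 0.920

Under exogeneity and monotonicity, PN = (RR − 1) / RR = 1 − 1/RR.
PN = (12.508 − 1) / 12.508 = 11.51 / 12.508 ≈ 0.9201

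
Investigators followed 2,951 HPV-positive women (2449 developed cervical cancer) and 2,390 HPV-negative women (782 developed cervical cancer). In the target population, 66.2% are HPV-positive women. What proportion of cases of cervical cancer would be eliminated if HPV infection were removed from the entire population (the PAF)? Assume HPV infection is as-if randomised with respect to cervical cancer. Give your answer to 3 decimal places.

p₁ = P(outcome | exposed) = 2449/2951 = 0.82989
p₀ = P(outcome | unexposed) = 782/2390 = 0.3272
Overall risk P(Y=1) = π·p₁ + (1−π)·p₀ = 0.662×0.82989 + 0.338×0.3272 = 0.65998.
Under exogeneity, PAF = [P(Y=1) − p₀] / P(Y=1).
PAF = (0.65998 − 0.3272) / 0.65998 ≈ 0.5042

PAF ≈ 0.504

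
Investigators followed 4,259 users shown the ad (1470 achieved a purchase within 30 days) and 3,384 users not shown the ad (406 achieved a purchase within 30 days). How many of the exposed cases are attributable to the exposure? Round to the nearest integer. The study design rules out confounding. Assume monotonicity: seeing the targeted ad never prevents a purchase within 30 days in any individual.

p₁ = P(outcome | exposed) = 1470/4259 = 0.34515
p₀ = P(outcome | unexposed) = 406/3384 = 0.11998
PN = (p₁ − p₀)/p₁ = (0.34515 − 0.11998) / 0.34515 ≈ 0.65240.
Attributable cases ≈ PN × (exposed cases) = 0.65240 × 1470 ≈ 959.02.

about 959 cases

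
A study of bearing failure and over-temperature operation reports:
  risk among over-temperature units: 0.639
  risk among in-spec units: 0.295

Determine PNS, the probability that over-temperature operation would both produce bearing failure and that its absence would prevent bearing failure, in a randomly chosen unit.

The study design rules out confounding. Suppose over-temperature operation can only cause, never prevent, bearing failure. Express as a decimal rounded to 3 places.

Let p₁ = 0.639, p₀ = 0.295.
Under exogeneity and monotonicity, PNS = p₁ − p₀.
PNS = 0.639 − 0.295 = 0.344

PNS ≈ 0.344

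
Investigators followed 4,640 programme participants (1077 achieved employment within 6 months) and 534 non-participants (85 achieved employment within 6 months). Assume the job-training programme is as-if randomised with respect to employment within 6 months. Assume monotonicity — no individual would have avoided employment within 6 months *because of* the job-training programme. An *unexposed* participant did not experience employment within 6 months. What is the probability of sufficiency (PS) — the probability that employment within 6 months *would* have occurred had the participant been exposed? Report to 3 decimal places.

PS ≈ 0.087

p₁ = P(outcome | exposed) = 1077/4640 = 0.23211
p₀ = P(outcome | unexposed) = 85/534 = 0.15918
Under exogeneity and monotonicity, PS = (p₁ − p₀) / (1 − p₀).
PS = (0.23211 − 0.15918) / (1 − 0.15918) = 0.072936 / 0.84082 ≈ 0.0867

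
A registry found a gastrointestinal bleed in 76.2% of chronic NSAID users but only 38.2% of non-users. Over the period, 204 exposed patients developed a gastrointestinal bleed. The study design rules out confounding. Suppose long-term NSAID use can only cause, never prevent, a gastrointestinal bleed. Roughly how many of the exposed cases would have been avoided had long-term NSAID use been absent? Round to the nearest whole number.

about 102 cases

p₁ = 0.762, p₀ = 0.382.
PN = (p₁ − p₀)/p₁ = (0.762 − 0.382) / 0.762 ≈ 0.49869.
Attributable cases ≈ PN × (exposed cases) = 0.49869 × 204 ≈ 101.73.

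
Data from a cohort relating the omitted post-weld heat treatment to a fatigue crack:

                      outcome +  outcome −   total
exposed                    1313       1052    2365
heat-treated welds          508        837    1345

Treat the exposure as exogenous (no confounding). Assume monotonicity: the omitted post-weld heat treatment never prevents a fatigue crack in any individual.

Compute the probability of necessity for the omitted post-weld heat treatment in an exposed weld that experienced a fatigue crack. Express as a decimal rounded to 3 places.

PN ≈ 0.320

p₁ = P(outcome | exposed) = 1313/2365 = 0.55518
p₀ = P(outcome | unexposed) = 508/1345 = 0.3777
Under exogeneity and monotonicity, PN = (p₁ − p₀) / p₁.
PN = (0.55518 − 0.3777) / 0.55518 = 0.17748 / 0.55518 ≈ 0.3197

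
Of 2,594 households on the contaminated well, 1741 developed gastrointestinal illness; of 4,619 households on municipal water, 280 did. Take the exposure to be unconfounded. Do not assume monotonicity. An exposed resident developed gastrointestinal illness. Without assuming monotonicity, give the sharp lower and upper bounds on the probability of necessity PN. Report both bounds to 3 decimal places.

p₁ = P(outcome | exposed) = 1741/2594 = 0.67116
p₀ = P(outcome | unexposed) = 280/4619 = 0.060619
Under exogeneity alone the bounds on PN are max{0,(p₁−p₀)/p₁} ≤ PN ≤ min{1,(1−p₀)/p₁}.
  lower = (p₁ − p₀)/p₁ = 0.61055 / 0.67116 ≈ 0.9097
  upper = min{1, (1 − p₀)/p₁} = 0.93938 / 0.67116 ≈ 1.3996 → capped at 1

0.910 ≤ PN ≤ 1.000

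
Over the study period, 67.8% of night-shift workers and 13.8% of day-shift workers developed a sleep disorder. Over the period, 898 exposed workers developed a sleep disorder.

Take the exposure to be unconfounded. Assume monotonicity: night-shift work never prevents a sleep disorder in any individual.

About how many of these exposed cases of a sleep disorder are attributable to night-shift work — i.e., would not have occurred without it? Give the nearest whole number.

p₁ = 0.678, p₀ = 0.138.
PN = (p₁ − p₀)/p₁ = (0.678 − 0.138) / 0.678 ≈ 0.79646.
Attributable cases ≈ PN × (exposed cases) = 0.79646 × 898 ≈ 715.22.

about 715 cases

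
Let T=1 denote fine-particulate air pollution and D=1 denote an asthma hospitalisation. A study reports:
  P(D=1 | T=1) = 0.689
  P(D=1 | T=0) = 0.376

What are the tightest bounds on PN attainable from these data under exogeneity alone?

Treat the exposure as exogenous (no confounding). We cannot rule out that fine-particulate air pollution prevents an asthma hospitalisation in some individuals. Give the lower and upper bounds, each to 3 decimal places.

0.454 ≤ PN ≤ 0.906

Let p₁ = 0.689, p₀ = 0.376.
Under exogeneity alone the bounds on PN are max{0,(p₁−p₀)/p₁} ≤ PN ≤ min{1,(1−p₀)/p₁}.
  lower = (p₁ − p₀)/p₁ = 0.313 / 0.689 ≈ 0.4543
  upper = min{1, (1 − p₀)/p₁} = 0.624 / 0.689 ≈ 0.9057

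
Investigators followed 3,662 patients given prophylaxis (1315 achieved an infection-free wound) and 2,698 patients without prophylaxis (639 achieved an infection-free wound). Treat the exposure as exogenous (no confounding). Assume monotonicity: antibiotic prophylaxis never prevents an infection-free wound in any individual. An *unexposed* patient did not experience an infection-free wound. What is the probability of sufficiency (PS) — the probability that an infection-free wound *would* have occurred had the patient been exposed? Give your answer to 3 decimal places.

PS ≈ 0.160

p₁ = P(outcome | exposed) = 1315/3662 = 0.35909
p₀ = P(outcome | unexposed) = 639/2698 = 0.23684
Under exogeneity and monotonicity, PS = (p₁ − p₀) / (1 − p₀).
PS = (0.35909 − 0.23684) / (1 − 0.23684) = 0.12225 / 0.76316 ≈ 0.1602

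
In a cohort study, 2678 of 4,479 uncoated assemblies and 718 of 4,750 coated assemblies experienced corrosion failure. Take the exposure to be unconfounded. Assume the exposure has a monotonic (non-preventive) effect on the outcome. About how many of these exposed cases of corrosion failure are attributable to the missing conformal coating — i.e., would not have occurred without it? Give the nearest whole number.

p₁ = P(outcome | exposed) = 2678/4479 = 0.5979
p₀ = P(outcome | unexposed) = 718/4750 = 0.15116
PN = (p₁ − p₀)/p₁ = (0.5979 − 0.15116) / 0.5979 ≈ 0.74719.
Attributable cases ≈ PN × (exposed cases) = 0.74719 × 2678 ≈ 2000.96.

about 2001 cases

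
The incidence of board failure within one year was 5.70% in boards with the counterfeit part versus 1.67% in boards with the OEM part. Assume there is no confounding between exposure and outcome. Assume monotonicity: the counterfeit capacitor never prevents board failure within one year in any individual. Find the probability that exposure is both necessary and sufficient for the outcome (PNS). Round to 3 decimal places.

PNS ≈ 0.040

p₁ = 0.057, p₀ = 0.0167.
Under exogeneity and monotonicity, PNS = p₁ − p₀.
PNS = 0.057 − 0.0167 = 0.0403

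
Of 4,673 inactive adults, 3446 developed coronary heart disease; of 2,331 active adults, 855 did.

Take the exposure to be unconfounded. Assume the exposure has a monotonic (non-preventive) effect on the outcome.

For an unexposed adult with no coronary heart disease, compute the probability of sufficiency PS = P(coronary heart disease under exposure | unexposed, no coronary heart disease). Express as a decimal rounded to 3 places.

PS ≈ 0.585

p₁ = P(outcome | exposed) = 3446/4673 = 0.73743
p₀ = P(outcome | unexposed) = 855/2331 = 0.3668
Under exogeneity and monotonicity, PS = (p₁ − p₀) / (1 − p₀).
PS = (0.73743 − 0.3668) / (1 − 0.3668) = 0.37063 / 0.6332 ≈ 0.5853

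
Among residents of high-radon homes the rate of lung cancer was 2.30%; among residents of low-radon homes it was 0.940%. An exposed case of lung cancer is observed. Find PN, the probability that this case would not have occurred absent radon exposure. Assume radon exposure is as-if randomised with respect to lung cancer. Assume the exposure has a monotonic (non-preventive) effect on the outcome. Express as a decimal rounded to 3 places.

p₁ = 0.023, p₀ = 0.0094.
Under exogeneity and monotonicity, PN = (p₁ − p₀) / p₁.
PN = (0.023 − 0.0094) / 0.023 = 0.0136 / 0.023 ≈ 0.5913

PN ≈ 0.591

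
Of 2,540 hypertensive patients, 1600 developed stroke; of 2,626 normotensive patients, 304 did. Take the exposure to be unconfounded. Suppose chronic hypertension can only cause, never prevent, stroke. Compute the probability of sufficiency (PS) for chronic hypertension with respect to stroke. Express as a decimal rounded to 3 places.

PS ≈ 0.581

p₁ = P(outcome | exposed) = 1600/2540 = 0.62992
p₀ = P(outcome | unexposed) = 304/2626 = 0.11577
Under exogeneity and monotonicity, PS = (p₁ − p₀) / (1 − p₀).
PS = (0.62992 − 0.11577) / (1 − 0.11577) = 0.51416 / 0.88423 ≈ 0.5815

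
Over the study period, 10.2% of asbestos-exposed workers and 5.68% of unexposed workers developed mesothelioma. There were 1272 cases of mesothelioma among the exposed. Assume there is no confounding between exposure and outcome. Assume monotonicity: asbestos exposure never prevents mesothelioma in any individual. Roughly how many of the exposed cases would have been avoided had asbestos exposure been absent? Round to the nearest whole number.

about 564 cases

p₁ = 0.102, p₀ = 0.0568.
PN = (p₁ − p₀)/p₁ = (0.102 − 0.0568) / 0.102 ≈ 0.44314.
Attributable cases ≈ PN × (exposed cases) = 0.44314 × 1272 ≈ 563.67.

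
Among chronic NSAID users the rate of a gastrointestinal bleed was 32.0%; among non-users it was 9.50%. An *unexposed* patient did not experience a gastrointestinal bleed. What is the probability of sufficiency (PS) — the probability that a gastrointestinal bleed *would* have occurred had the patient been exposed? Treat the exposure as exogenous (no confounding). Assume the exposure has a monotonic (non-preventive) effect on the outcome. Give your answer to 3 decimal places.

PS ≈ 0.249

p₁ = 0.32, p₀ = 0.095.
Under exogeneity and monotonicity, PS = (p₁ − p₀) / (1 − p₀).
PS = (0.32 − 0.095) / (1 − 0.095) = 0.225 / 0.905 ≈ 0.2486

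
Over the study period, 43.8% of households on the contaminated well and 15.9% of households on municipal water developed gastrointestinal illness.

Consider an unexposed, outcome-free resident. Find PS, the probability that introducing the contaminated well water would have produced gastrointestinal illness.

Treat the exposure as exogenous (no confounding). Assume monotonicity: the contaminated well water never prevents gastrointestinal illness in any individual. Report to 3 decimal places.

p₁ = 0.438, p₀ = 0.159.
Under exogeneity and monotonicity, PS = (p₁ − p₀) / (1 − p₀).
PS = (0.438 − 0.159) / (1 − 0.159) = 0.279 / 0.841 ≈ 0.3317

PS ≈ 0.332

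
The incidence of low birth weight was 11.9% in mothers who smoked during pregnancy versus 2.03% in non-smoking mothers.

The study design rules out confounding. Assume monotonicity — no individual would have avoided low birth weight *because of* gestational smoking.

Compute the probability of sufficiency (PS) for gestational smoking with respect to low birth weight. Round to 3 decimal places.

p₁ = 0.119, p₀ = 0.0203.
Under exogeneity and monotonicity, PS = (p₁ − p₀) / (1 − p₀).
PS = (0.119 − 0.0203) / (1 − 0.0203) = 0.0987 / 0.9797 ≈ 0.1007

PS ≈ 0.101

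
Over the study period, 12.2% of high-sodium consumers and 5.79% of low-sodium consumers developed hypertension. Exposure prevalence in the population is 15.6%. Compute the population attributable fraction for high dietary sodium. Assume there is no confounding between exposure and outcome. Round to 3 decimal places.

PAF ≈ 0.147

p₁ = 0.122, p₀ = 0.0579.
Overall risk P(Y=1) = π·p₁ + (1−π)·p₀ = 0.156×0.122 + 0.844×0.0579 = 0.0679.
Under exogeneity, PAF = [P(Y=1) − p₀] / P(Y=1).
PAF = (0.0679 − 0.0579) / 0.0679 ≈ 0.1473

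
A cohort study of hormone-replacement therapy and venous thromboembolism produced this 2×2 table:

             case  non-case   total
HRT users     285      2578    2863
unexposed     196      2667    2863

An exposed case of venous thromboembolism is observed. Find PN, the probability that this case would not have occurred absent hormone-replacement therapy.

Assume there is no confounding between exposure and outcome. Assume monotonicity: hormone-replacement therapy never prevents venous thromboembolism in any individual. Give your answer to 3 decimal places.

PN ≈ 0.312

p₁ = P(outcome | exposed) = 285/2863 = 0.099546
p₀ = P(outcome | unexposed) = 196/2863 = 0.06846
Under exogeneity and monotonicity, PN = (p₁ − p₀)/p₁.
PN = (0.099546 − 0.06846) / 0.099546 ≈ 0.3123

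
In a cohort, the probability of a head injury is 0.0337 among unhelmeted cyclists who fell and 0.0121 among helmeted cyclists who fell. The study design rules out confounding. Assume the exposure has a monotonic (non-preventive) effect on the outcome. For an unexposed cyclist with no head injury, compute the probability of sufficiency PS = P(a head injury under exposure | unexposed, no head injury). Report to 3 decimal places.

Let p₁ = 0.0337, p₀ = 0.0121.
Under exogeneity and monotonicity, PS = (p₁ − p₀) / (1 − p₀).
PS = (0.0337 − 0.0121) / (1 − 0.0121) = 0.0216 / 0.9879 ≈ 0.0219

PS ≈ 0.022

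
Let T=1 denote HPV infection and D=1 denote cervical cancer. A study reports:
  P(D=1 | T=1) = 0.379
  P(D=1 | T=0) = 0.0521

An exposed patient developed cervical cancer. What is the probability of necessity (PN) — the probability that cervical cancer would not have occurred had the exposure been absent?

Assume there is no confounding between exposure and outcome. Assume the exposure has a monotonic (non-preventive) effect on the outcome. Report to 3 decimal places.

PN ≈ 0.863

Let p₁ = 0.379, p₀ = 0.0521.
Under exogeneity and monotonicity, PN = (p₁ − p₀) / p₁.
PN = (0.379 − 0.0521) / 0.379 = 0.3269 / 0.379 ≈ 0.8625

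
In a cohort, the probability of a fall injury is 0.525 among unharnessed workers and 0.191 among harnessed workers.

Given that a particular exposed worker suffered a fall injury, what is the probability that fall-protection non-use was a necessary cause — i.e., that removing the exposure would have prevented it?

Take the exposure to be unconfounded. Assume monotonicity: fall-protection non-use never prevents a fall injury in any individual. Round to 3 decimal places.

Let p₁ = 0.525, p₀ = 0.191.
Under exogeneity and monotonicity, PN = (p₁ − p₀) / p₁.
PN = (0.525 − 0.191) / 0.525 = 0.334 / 0.525 ≈ 0.6362

PN ≈ 0.636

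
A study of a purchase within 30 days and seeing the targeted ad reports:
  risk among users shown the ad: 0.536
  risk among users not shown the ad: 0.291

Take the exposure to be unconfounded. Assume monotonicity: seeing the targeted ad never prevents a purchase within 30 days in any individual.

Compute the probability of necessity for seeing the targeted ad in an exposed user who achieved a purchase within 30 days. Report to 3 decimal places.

PN ≈ 0.457

Let p₁ = 0.536, p₀ = 0.291.
Under exogeneity and monotonicity, PN = (p₁ − p₀) / p₁.
PN = (0.536 − 0.291) / 0.536 = 0.245 / 0.536 ≈ 0.4571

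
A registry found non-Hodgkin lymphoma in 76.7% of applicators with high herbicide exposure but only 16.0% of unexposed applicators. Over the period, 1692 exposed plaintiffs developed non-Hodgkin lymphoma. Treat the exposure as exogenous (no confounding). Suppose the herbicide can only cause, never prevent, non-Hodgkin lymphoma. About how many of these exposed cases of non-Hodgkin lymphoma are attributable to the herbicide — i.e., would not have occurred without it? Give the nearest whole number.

about 1339 cases

p₁ = 0.767, p₀ = 0.16.
PN = (p₁ − p₀)/p₁ = (0.767 − 0.16) / 0.767 ≈ 0.79140.
Attributable cases ≈ PN × (exposed cases) = 0.79140 × 1692 ≈ 1339.04.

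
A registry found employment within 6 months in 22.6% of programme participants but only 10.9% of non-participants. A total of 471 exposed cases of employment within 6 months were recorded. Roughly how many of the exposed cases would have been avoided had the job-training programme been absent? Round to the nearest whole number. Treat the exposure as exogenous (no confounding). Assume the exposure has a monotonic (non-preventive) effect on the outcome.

about 244 cases

p₁ = 0.226, p₀ = 0.109.
PN = (p₁ − p₀)/p₁ = (0.226 − 0.109) / 0.226 ≈ 0.51770.
Attributable cases ≈ PN × (exposed cases) = 0.51770 × 471 ≈ 243.84.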